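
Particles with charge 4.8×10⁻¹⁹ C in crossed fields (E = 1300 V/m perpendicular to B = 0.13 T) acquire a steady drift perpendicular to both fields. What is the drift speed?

In crossed fields the guiding centre drifts at v_d = |E×B|/B² = E/B, independent of charge and mass.
v_d = 1300/0.13 = 1.0×10⁴ m/s.

v_d ≈ 1.0×10⁴ m/s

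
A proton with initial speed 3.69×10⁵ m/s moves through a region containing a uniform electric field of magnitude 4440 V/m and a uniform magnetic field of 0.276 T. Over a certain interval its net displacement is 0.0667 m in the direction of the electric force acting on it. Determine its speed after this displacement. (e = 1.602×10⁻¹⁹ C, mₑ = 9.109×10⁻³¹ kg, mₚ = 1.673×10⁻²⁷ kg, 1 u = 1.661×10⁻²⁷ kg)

B does no work; ΔKE = |q|E d.
½mv_f² = ½mv₀² + |q|Ed = ½(1.673×10⁻²⁷)(3.69×10⁵)² + (1.602×10⁻¹⁹)(4440)(0.0667) ≈ 1.139×10⁻¹⁶ J + 4.744×10⁻¹⁷ J ≈ 1.613×10⁻¹⁶ J.
v_f = √(2·1.613×10⁻¹⁶/1.673×10⁻²⁷) ≈ 4.39×10⁵ m/s.

v_f ≈ 4.39×10⁵ m/s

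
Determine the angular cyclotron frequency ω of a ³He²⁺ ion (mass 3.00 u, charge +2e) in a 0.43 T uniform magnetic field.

ω ≈ 2.8×10⁷ rad/s

ω = |q|B/m.
ω = (3.204×10⁻¹⁹)(0.43)/4.983×10⁻²⁷ ≈ 2.8×10⁷ rad/s.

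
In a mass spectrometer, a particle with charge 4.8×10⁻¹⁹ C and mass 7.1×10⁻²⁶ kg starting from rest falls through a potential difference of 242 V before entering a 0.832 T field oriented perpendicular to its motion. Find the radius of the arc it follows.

r ≈ 0.0102 m

Acceleration: |q|V = ½mv² ⇒ v = √(2|q|V/m) = √(2·4.8×10⁻¹⁹·242/7.1×10⁻²⁶) ≈ 5.720×10⁴ m/s.
In the field: r = mv/(|q|B) = (7.1×10⁻²⁶)(5.720×10⁴)/((4.8×10⁻¹⁹)(0.832)) ≈ 0.0102 m.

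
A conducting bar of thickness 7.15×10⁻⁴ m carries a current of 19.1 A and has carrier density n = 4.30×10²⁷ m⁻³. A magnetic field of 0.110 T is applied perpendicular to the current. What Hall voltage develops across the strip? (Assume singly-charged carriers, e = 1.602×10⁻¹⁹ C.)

V_H ≈ 4.27×10⁻⁶ V

V_H = IB/(n e t).
V_H = (19.1)(0.110)/((4.30×10²⁷)(1.602×10⁻¹⁹)(7.15×10⁻⁴)) ≈ 4.27×10⁻⁶ V.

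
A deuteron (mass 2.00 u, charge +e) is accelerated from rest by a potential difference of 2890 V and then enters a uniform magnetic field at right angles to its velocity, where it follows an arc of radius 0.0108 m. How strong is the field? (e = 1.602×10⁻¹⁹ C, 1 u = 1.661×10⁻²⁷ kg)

v = √(2|q|V/m) = √(2·1.602×10⁻¹⁹·2890/3.322×10⁻²⁷) ≈ 5.280×10⁵ m/s.
B = mv/(|q|r) = (3.322×10⁻²⁷)(5.280×10⁵)/((1.602×10⁻¹⁹)(0.0108)) ≈ 1.01 T.

B ≈ 1.01 T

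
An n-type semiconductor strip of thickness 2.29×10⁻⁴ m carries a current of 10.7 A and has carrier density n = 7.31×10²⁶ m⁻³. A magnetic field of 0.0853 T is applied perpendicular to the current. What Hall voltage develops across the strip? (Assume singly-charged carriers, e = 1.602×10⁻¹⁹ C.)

V_H ≈ 3.40×10⁻⁵ V

V_H = IB/(n e t).
V_H = (10.7)(0.0853)/((7.31×10²⁶)(1.602×10⁻¹⁹)(2.29×10⁻⁴)) ≈ 3.40×10⁻⁵ V.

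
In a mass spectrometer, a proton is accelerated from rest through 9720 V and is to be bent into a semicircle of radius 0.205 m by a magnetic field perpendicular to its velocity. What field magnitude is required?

v = √(2|q|V/m) = √(2·1.602×10⁻¹⁹·9720/1.673×10⁻²⁷) ≈ 1.364×10⁶ m/s.
B = mv/(|q|r) = (1.673×10⁻²⁷)(1.364×10⁶)/((1.602×10⁻¹⁹)(0.205)) ≈ 0.0695 T.

B ≈ 0.0695 T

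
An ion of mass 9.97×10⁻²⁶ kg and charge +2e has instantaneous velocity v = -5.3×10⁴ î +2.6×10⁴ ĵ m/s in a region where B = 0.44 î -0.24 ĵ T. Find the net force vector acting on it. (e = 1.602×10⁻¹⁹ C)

F ≈ (0, 0, 4.10×10⁻¹⁶) N

v×B = (0, 0, 1280) N/C.
F = q v×B = (3.204×10⁻¹⁹ C)·(0, 0, 1280) = (0, 0, 4.10×10⁻¹⁶) N.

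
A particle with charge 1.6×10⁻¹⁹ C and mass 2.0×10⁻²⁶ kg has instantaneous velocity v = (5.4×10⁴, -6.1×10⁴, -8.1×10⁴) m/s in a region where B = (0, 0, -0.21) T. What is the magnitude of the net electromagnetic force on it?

|F| ≈ 2.74×10⁻¹⁵ N

v×B = (1.28×10⁴, 1.13×10⁴, 0) N/C.
F = q v×B = (1.6×10⁻¹⁹ C)·(1.28×10⁴, 1.13×10⁴, 0) = (2.05×10⁻¹⁵, 1.81×10⁻¹⁵, 0) N.
|F| = 2.74×10⁻¹⁵ N.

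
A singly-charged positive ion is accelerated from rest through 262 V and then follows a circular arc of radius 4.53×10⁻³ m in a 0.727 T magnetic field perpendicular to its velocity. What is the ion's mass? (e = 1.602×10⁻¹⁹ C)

Combine |q|V = ½mv² and r = mv/(|q|B): eliminate v to get m = qB²r²/(2V).
m = (1.602×10⁻¹⁹)(0.727)²(4.53×10⁻³)²/(2·262) ≈ 3.32×10⁻²⁷ kg.

m ≈ 3.32×10⁻²⁷ kg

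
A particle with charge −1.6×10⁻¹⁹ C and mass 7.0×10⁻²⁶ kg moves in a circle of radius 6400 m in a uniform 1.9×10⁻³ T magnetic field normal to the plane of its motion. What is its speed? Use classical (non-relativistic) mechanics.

From |q|vB = mv²/r, v = |q|Br/m.
v = (1.6×10⁻¹⁹)(1.9×10⁻³)(6400)/7.0×10⁻²⁶ ≈ 2.8×10⁷ m/s.

v ≈ 2.8×10⁷ m/s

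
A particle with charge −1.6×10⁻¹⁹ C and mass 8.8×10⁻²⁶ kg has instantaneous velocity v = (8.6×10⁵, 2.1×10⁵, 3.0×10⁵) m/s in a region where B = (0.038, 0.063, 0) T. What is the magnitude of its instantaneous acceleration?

|a| ≈ 9.31×10¹⁰ m/s²

v×B = (-1.89×10⁴, 1.14×10⁴, 4.62×10⁴) N/C.
F = q v×B = (−1.6×10⁻¹⁹ C)·(-1.89×10⁴, 1.14×10⁴, 4.62×10⁴) = (3.02×10⁻¹⁵, -1.82×10⁻¹⁵, -7.39×10⁻¹⁵) N.
|a| = |F|/m = 8.192×10⁻¹⁵/8.8×10⁻²⁶ ≈ 9.31×10¹⁰ m/s².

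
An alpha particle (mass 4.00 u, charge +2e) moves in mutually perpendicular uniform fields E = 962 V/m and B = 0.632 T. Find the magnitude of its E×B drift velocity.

v_d ≈ 1520 m/s

The steady drift has the magnetic force balancing the electric force, so v_d = E/B.
v_d = 962/0.632 = 1520 m/s.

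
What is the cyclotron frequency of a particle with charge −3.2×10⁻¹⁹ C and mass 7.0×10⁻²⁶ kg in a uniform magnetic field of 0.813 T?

f = |q|B/(2πm).
f = (3.2×10⁻¹⁹)(0.813)/(2π·7.0×10⁻²⁶) ≈ 5.92×10⁵ Hz.

f ≈ 5.92×10⁵ Hz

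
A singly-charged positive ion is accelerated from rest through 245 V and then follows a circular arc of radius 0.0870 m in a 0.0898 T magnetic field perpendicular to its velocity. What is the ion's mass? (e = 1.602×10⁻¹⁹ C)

Combine |q|V = ½mv² and r = mv/(|q|B): eliminate v to get m = qB²r²/(2V).
m = (1.602×10⁻¹⁹)(0.0898)²(0.0870)²/(2·245) ≈ 2.00×10⁻²⁶ kg.

m ≈ 2.00×10⁻²⁶ kg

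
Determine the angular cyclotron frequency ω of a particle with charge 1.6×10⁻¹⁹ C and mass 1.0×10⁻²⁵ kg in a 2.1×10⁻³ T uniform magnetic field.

ω = |q|B/m.
ω = (1.6×10⁻¹⁹)(2.1×10⁻³)/1.0×10⁻²⁵ ≈ 3400 rad/s.

ω ≈ 3400 rad/s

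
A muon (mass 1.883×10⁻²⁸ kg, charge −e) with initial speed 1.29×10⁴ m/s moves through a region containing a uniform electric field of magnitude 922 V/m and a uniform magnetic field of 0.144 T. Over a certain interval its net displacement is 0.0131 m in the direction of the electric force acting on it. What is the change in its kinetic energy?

ΔKE ≈ 1.93×10⁻¹⁸ J

The magnetic force is always ⟂ v and does no work; only the electric force changes KE.
ΔKE = F_E · d = |q|E d = (1.602×10⁻¹⁹)(922)(0.0131) ≈ 1.93×10⁻¹⁸ J.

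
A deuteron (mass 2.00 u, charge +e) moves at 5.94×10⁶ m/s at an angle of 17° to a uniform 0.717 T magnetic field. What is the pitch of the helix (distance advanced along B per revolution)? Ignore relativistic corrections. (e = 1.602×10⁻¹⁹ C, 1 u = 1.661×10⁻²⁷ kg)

p ≈ 1.03 m

v∥ = v cosθ = 5.94×10⁶·cos17° ≈ 5.680×10⁶ m/s.
T = 2πm/(|q|B) = 2π(3.322×10⁻²⁷)/((1.602×10⁻¹⁹)(0.717)) ≈ 1.817×10⁻⁷ s.
pitch = v∥ T = (5.680×10⁶)(1.817×10⁻⁷) ≈ 1.03 m.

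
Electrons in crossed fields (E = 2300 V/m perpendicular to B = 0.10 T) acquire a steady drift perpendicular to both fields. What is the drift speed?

v_d ≈ 2.3×10⁴ m/s

The steady drift has the magnetic force balancing the electric force, so v_d = E/B.
v_d = 2300/0.10 = 2.3×10⁴ m/s.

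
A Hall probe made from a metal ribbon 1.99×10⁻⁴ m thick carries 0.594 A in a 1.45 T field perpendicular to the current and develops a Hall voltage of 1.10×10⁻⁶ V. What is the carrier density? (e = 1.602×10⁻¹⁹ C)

From V_H = IB/(n e t), n = IB/(V_H e t).
n = (0.594)(1.45)/((1.10×10⁻⁶)(1.602×10⁻¹⁹)(1.99×10⁻⁴)) ≈ 2.46×10²⁸ m⁻³.

n ≈ 2.46×10²⁸ m⁻³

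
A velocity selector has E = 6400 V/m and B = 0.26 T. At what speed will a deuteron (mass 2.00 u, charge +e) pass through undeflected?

v = 2.5×10⁴ m/s

For undeflected motion the electric and magnetic forces balance: qE = qvB.
v = E/B = 6400/0.26 = 2.5×10⁴ m/s.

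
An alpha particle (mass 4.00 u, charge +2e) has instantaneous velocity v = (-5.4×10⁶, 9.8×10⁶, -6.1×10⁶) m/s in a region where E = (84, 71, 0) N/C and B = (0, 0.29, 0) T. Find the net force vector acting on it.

F ≈ (5.67×10⁻¹³, 2.27×10⁻¹⁷, -5.02×10⁻¹³) N

v×B = (1.77×10⁶, 0, -1.57×10⁶) N/C.
E + v×B = (1.77×10⁶, 71.0, -1.57×10⁶) N/C.
F = q(E + v×B) = (3.204×10⁻¹⁹ C)·(1.77×10⁶, 71.0, -1.57×10⁶) = (5.67×10⁻¹³, 2.27×10⁻¹⁷, -5.02×10⁻¹³) N.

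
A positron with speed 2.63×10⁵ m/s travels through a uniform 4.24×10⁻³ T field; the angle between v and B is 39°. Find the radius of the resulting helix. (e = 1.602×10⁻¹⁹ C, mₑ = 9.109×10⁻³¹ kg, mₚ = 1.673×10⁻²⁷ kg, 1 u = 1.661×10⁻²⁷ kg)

v⊥ = v sinθ = 2.63×10⁵·sin39° ≈ 1.655×10⁵ m/s.
r = m v⊥/(|q|B) = (9.109×10⁻³¹)(1.655×10⁵)/((1.602×10⁻¹⁹)(4.24×10⁻³)) ≈ 2.22×10⁻⁴ m.

r ≈ 2.22×10⁻⁴ m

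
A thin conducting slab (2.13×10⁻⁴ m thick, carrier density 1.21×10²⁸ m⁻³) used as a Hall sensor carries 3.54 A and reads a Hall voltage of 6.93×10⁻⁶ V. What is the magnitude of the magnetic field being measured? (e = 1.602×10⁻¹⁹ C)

B ≈ 0.808 T

From V_H = IB/(n e t), B = V_H n e t / I.
B = (6.93×10⁻⁶)(1.21×10²⁸)(1.602×10⁻¹⁹)(2.13×10⁻⁴)/3.54 ≈ 0.808 T.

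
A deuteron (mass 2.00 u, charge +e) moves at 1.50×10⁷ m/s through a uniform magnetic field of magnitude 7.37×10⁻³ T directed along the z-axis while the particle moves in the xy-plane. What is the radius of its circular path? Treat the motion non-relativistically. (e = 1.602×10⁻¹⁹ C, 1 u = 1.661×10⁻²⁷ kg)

The magnetic force provides the centripetal force: |q|vB = mv²/r.
r = mv/(|q|B) = (3.322×10⁻²⁷)(1.50×10⁷)/((1.602×10⁻¹⁹)(7.37×10⁻³)) ≈ 42.2 m.

r ≈ 42.2 m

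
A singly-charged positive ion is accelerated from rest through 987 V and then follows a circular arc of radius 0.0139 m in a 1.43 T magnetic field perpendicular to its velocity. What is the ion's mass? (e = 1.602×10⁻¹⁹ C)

m ≈ 3.21×10⁻²⁶ kg

Combine |q|V = ½mv² and r = mv/(|q|B): eliminate v to get m = qB²r²/(2V).
m = (1.602×10⁻¹⁹)(1.43)²(0.0139)²/(2·987) ≈ 3.21×10⁻²⁶ kg.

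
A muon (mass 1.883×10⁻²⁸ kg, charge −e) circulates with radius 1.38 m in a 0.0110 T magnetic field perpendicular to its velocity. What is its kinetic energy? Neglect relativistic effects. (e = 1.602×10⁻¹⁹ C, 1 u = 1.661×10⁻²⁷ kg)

KE ≈ 9.80×10⁴ eV

v = |q|Br/m, then KE = ½mv² = (qBr)²/(2m).
v = (1.602×10⁻¹⁹)(0.0110)(1.38)/1.883×10⁻²⁸ ≈ 1.291×10⁷ m/s.
KE = ½(1.883×10⁻²⁸)(1.291×10⁷)² ≈ 1.57×10⁻¹⁴ J = 9.80×10⁴ eV.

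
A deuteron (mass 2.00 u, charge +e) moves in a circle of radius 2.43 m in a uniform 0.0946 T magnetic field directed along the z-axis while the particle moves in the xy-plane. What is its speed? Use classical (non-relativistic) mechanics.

v ≈ 1.11×10⁷ m/s

From |q|vB = mv²/r, v = |q|Br/m.
v = (1.602×10⁻¹⁹)(0.0946)(2.43)/3.322×10⁻²⁷ ≈ 1.11×10⁷ m/s.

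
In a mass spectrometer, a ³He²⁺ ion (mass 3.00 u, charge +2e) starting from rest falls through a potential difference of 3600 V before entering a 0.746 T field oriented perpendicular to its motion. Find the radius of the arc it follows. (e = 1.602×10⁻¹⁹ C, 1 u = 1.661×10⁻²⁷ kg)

r ≈ 0.0142 m

Acceleration: |q|V = ½mv² ⇒ v = √(2|q|V/m) = √(2·3.204×10⁻¹⁹·3600/4.983×10⁻²⁷) ≈ 6.804×10⁵ m/s.
In the field: r = mv/(|q|B) = (4.983×10⁻²⁷)(6.804×10⁵)/((3.204×10⁻¹⁹)(0.746)) ≈ 0.0142 m.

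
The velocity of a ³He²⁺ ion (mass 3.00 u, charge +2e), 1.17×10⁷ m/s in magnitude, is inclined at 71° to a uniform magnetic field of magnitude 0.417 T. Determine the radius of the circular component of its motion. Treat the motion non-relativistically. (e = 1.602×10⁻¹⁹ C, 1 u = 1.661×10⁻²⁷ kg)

v⊥ = v sinθ = 1.17×10⁷·sin71° ≈ 1.106×10⁷ m/s.
r = m v⊥/(|q|B) = (4.983×10⁻²⁷)(1.106×10⁷)/((3.204×10⁻¹⁹)(0.417)) ≈ 0.413 m.

r ≈ 0.413 m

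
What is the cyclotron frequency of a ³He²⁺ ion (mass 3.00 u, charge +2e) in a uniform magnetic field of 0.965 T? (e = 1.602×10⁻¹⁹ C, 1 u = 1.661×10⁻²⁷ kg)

f = |q|B/(2πm).
f = (3.204×10⁻¹⁹)(0.965)/(2π·4.983×10⁻²⁷) ≈ 9.88×10⁶ Hz.

f ≈ 9.88×10⁶ Hz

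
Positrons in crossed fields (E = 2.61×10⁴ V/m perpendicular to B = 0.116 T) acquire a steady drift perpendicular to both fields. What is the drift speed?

In crossed fields the guiding centre drifts at v_d = |E×B|/B² = E/B, independent of charge and mass.
v_d = 2.61×10⁴/0.116 = 2.25×10⁵ m/s.

v_d ≈ 2.25×10⁵ m/s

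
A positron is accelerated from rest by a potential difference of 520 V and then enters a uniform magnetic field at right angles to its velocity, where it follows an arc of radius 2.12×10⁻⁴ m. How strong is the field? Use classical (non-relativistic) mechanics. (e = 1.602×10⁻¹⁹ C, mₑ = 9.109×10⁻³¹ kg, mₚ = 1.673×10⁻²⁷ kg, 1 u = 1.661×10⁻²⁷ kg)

v = √(2|q|V/m) = √(2·1.602×10⁻¹⁹·520/9.109×10⁻³¹) ≈ 1.352×10⁷ m/s.
B = mv/(|q|r) = (9.109×10⁻³¹)(1.352×10⁷)/((1.602×10⁻¹⁹)(2.12×10⁻⁴)) ≈ 0.363 T.

B ≈ 0.363 T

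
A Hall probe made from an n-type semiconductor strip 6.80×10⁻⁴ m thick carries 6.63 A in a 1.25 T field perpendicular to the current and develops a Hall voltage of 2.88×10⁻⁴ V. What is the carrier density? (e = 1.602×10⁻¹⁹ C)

From V_H = IB/(n e t), n = IB/(V_H e t).
n = (6.63)(1.25)/((2.88×10⁻⁴)(1.602×10⁻¹⁹)(6.80×10⁻⁴)) ≈ 2.64×10²⁶ m⁻³.

n ≈ 2.64×10²⁶ m⁻³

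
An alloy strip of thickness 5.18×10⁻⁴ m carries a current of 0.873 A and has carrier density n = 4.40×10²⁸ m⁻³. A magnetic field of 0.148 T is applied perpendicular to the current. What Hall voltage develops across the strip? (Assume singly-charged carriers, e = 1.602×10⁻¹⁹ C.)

V_H ≈ 3.54×10⁻⁸ V

V_H = IB/(n e t).
V_H = (0.873)(0.148)/((4.40×10²⁸)(1.602×10⁻¹⁹)(5.18×10⁻⁴)) ≈ 3.54×10⁻⁸ V.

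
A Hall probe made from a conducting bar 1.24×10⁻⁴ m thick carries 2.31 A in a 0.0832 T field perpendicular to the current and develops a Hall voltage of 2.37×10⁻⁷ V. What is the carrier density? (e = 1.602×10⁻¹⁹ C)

n ≈ 4.08×10²⁸ m⁻³

From V_H = IB/(n e t), n = IB/(V_H e t).
n = (2.31)(0.0832)/((2.37×10⁻⁷)(1.602×10⁻¹⁹)(1.24×10⁻⁴)) ≈ 4.08×10²⁸ m⁻³.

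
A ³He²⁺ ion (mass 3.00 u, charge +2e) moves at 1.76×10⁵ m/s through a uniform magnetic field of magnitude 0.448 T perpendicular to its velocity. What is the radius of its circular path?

The magnetic force provides the centripetal force: |q|vB = mv²/r.
r = mv/(|q|B) = (4.983×10⁻²⁷)(1.76×10⁵)/((3.204×10⁻¹⁹)(0.448)) ≈ 6.11×10⁻³ m.

r ≈ 6.11×10⁻³ m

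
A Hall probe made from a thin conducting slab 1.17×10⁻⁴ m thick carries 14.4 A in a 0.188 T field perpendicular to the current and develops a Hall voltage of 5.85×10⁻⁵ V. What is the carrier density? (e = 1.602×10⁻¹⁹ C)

n ≈ 2.47×10²⁷ m⁻³

From V_H = IB/(n e t), n = IB/(V_H e t).
n = (14.4)(0.188)/((5.85×10⁻⁵)(1.602×10⁻¹⁹)(1.17×10⁻⁴)) ≈ 2.47×10²⁷ m⁻³.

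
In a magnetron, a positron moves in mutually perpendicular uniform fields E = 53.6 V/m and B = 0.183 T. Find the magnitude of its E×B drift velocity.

v_d ≈ 293 m/s

In crossed fields the guiding centre drifts at v_d = |E×B|/B² = E/B, independent of charge and mass.
v_d = 53.6/0.183 = 293 m/s.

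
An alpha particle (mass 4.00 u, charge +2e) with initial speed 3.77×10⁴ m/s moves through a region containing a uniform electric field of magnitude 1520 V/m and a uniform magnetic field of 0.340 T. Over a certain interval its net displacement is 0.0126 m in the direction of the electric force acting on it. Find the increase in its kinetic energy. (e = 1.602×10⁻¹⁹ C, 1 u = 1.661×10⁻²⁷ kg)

ΔKE ≈ 6.14×10⁻¹⁸ J

The magnetic force is always ⟂ v and does no work; only the electric force changes KE.
ΔKE = F_E · d = |q|E d = (3.204×10⁻¹⁹)(1520)(0.0126) ≈ 6.14×10⁻¹⁸ J.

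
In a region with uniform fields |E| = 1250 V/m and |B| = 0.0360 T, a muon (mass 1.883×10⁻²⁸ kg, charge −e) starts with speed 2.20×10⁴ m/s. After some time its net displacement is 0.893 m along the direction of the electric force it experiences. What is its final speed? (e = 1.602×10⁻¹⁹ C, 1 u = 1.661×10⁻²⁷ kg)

v_f ≈ 1.38×10⁶ m/s

B does no work; ΔKE = |q|E d.
½mv_f² = ½mv₀² + |q|Ed = ½(1.883×10⁻²⁸)(2.20×10⁴)² + (1.602×10⁻¹⁹)(1250)(0.893) ≈ 4.557×10⁻²⁰ J + 1.788×10⁻¹⁶ J ≈ 1.789×10⁻¹⁶ J.
v_f = √(2·1.789×10⁻¹⁶/1.883×10⁻²⁸) ≈ 1.38×10⁶ m/s.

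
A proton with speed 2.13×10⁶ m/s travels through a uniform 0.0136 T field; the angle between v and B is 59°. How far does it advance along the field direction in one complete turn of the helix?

p ≈ 5.29 m

v∥ = v cosθ = 2.13×10⁶·cos59° ≈ 1.097×10⁶ m/s.
T = 2πm/(|q|B) = 2π(1.673×10⁻²⁷)/((1.602×10⁻¹⁹)(0.0136)) ≈ 4.825×10⁻⁶ s.
pitch = v∥ T = (1.097×10⁶)(4.825×10⁻⁶) ≈ 5.29 m.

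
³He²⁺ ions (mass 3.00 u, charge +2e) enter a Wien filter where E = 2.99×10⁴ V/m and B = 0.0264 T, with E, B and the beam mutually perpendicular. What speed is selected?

v = 1.13×10⁶ m/s

Straight-line motion ⇒ electric and magnetic forces cancel, so E = vB.
v = E/B = 2.99×10⁴/0.0264 = 1.13×10⁶ m/s.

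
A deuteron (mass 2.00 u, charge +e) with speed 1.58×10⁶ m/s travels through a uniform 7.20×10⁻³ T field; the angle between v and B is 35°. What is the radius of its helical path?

v⊥ = v sinθ = 1.58×10⁶·sin35° ≈ 9.063×10⁵ m/s.
r = m v⊥/(|q|B) = (3.322×10⁻²⁷)(9.063×10⁵)/((1.602×10⁻¹⁹)(7.20×10⁻³)) ≈ 2.61 m.

r ≈ 2.61 m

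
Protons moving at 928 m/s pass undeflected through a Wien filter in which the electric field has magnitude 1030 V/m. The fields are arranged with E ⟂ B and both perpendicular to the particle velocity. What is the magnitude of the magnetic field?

Balance of forces in the selector: qE = qvB ⇒ B = E/v.
B = 1030/928 = 1.11 T.

B = 1.11 T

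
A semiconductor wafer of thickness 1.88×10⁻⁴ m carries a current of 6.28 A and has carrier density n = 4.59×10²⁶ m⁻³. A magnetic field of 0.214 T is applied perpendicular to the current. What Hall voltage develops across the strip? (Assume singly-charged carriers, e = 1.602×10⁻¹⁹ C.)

V_H = IB/(n e t).
V_H = (6.28)(0.214)/((4.59×10²⁶)(1.602×10⁻¹⁹)(1.88×10⁻⁴)) ≈ 9.72×10⁻⁵ V.

V_H ≈ 9.72×10⁻⁵ V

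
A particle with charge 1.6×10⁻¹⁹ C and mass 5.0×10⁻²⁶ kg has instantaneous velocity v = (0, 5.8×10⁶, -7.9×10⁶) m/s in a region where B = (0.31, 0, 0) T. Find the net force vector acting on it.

F ≈ (0, -3.92×10⁻¹³, -2.88×10⁻¹³) N

v×B = (0, -2.45×10⁶, -1.80×10⁶) N/C.
F = q v×B = (1.6×10⁻¹⁹ C)·(0, -2.45×10⁶, -1.80×10⁶) = (0, -3.92×10⁻¹³, -2.88×10⁻¹³) N.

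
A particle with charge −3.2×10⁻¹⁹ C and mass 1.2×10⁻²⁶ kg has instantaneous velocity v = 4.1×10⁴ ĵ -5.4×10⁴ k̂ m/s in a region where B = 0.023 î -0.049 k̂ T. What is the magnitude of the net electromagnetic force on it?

|F| ≈ 8.14×10⁻¹⁶ N

v×B = (-2010, -1240, -943) N/C.
F = q v×B = (−3.2×10⁻¹⁹ C)·(-2010, -1240, -943) = (6.43×10⁻¹⁶, 3.97×10⁻¹⁶, 3.02×10⁻¹⁶) N.
|F| = 8.14×10⁻¹⁶ N.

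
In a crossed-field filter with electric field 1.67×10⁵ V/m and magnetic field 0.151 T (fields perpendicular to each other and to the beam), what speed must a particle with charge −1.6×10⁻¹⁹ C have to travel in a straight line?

Zero net Lorentz force requires |qE| = |q v×B|, i.e. E = vB.
v = E/B = 1.67×10⁵/0.151 = 1.11×10⁶ m/s.

v = 1.11×10⁶ m/s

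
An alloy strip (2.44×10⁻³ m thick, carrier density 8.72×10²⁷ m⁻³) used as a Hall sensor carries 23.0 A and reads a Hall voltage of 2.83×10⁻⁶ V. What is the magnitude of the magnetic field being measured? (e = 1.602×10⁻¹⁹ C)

From V_H = IB/(n e t), B = V_H n e t / I.
B = (2.83×10⁻⁶)(8.72×10²⁷)(1.602×10⁻¹⁹)(2.44×10⁻³)/23.0 ≈ 0.419 T.

B ≈ 0.419 T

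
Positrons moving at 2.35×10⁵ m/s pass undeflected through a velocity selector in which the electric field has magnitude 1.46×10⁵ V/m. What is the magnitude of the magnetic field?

Balance of forces in the selector: qE = qvB ⇒ B = E/v.
B = 1.46×10⁵/2.35×10⁵ = 0.621 T.

B = 0.621 T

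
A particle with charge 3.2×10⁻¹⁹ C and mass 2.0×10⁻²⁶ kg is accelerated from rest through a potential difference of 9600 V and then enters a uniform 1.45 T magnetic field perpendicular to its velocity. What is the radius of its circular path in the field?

Acceleration: |q|V = ½mv² ⇒ v = √(2|q|V/m) = √(2·3.2×10⁻¹⁹·9600/2.0×10⁻²⁶) ≈ 5.543×10⁵ m/s.
In the field: r = mv/(|q|B) = (2.0×10⁻²⁶)(5.543×10⁵)/((3.2×10⁻¹⁹)(1.45)) ≈ 0.0239 m.

r ≈ 0.0239 m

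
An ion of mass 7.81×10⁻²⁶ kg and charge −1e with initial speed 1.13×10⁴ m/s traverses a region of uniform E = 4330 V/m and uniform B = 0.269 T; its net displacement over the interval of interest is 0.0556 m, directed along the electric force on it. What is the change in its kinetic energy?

The magnetic force is always ⟂ v and does no work; only the electric force changes KE.
ΔKE = F_E · d = |q|E d = (1.602×10⁻¹⁹)(4330)(0.0556) ≈ 3.86×10⁻¹⁷ J.

ΔKE ≈ 3.86×10⁻¹⁷ J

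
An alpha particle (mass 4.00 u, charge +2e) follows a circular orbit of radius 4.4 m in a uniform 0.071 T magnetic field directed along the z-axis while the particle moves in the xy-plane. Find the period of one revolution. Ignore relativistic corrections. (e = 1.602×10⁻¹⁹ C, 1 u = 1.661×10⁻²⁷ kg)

T ≈ 1.8×10⁻⁶ s

The cyclotron period depends only on m, q, B: T = 2πm/(|q|B).
T = 2π(6.644×10⁻²⁷)/((3.204×10⁻¹⁹)(0.071)) ≈ 1.8×10⁻⁶ s.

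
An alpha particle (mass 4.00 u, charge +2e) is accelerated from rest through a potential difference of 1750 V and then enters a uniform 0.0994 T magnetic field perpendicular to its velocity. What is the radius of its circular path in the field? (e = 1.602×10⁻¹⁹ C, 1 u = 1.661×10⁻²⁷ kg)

Acceleration: |q|V = ½mv² ⇒ v = √(2|q|V/m) = √(2·3.204×10⁻¹⁹·1750/6.644×10⁻²⁷) ≈ 4.108×10⁵ m/s.
In the field: r = mv/(|q|B) = (6.644×10⁻²⁷)(4.108×10⁵)/((3.204×10⁻¹⁹)(0.0994)) ≈ 0.0857 m.

r ≈ 0.0857 m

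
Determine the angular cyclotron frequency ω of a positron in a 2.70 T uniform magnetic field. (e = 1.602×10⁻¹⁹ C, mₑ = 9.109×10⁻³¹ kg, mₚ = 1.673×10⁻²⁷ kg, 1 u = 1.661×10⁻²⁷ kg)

ω ≈ 4.75×10¹¹ rad/s

ω = |q|B/m.
ω = (1.602×10⁻¹⁹)(2.70)/9.109×10⁻³¹ ≈ 4.75×10¹¹ rad/s.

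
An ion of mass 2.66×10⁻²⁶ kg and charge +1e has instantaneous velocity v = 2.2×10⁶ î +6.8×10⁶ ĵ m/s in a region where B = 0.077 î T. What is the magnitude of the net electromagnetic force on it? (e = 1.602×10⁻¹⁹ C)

|F| ≈ 8.39×10⁻¹⁴ N

v×B = (0, 0, -5.24×10⁵) N/C.
F = q v×B = (1.602×10⁻¹⁹ C)·(0, 0, -5.24×10⁵) = (0, 0, -8.39×10⁻¹⁴) N.
|F| = 8.39×10⁻¹⁴ N.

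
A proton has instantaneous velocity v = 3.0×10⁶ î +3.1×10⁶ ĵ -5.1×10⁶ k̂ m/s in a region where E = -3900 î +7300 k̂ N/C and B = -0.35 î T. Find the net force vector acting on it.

v×B = (0, 1.78×10⁶, 1.08×10⁶) N/C.
E + v×B = (-3900, 1.78×10⁶, 1.09×10⁶) N/C.
F = q(E + v×B) = (1.602×10⁻¹⁹ C)·(-3900, 1.78×10⁶, 1.09×10⁶) = (-6.25×10⁻¹⁶, 2.86×10⁻¹³, 1.75×10⁻¹³) N.

F ≈ (-6.25×10⁻¹⁶, 2.86×10⁻¹³, 1.75×10⁻¹³) N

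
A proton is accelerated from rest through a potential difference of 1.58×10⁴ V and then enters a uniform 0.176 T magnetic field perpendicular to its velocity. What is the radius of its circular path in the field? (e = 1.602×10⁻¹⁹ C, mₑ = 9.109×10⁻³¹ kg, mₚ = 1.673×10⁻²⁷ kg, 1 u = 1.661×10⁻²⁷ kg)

r ≈ 0.103 m

Acceleration: |q|V = ½mv² ⇒ v = √(2|q|V/m) = √(2·1.602×10⁻¹⁹·1.58×10⁴/1.673×10⁻²⁷) ≈ 1.740×10⁶ m/s.
In the field: r = mv/(|q|B) = (1.673×10⁻²⁷)(1.740×10⁶)/((1.602×10⁻¹⁹)(0.176)) ≈ 0.103 m.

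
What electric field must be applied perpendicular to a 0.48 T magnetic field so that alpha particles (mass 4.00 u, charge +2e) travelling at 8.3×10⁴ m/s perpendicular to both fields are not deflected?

E = 4.0×10⁴ V/m

For straight-line motion qE = qvB, so E = vB.
E = 8.3×10⁴ × 0.48 = 4.0×10⁴ V/m.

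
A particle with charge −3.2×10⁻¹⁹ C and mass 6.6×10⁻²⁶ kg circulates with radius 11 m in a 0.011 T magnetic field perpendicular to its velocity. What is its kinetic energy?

KE ≈ 1.1×10⁻¹⁴ J

v = |q|Br/m, then KE = ½mv² = (qBr)²/(2m).
v = (3.2×10⁻¹⁹)(0.011)(11)/6.6×10⁻²⁶ ≈ 5.867×10⁵ m/s.
KE = ½(6.6×10⁻²⁶)(5.867×10⁵)² ≈ 1.1×10⁻¹⁴ J.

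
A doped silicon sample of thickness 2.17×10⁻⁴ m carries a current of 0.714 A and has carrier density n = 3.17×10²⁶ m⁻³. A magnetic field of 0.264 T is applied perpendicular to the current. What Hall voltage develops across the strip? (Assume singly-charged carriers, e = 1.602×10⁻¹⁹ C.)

V_H ≈ 1.71×10⁻⁵ V

V_H = IB/(n e t).
V_H = (0.714)(0.264)/((3.17×10²⁶)(1.602×10⁻¹⁹)(2.17×10⁻⁴)) ≈ 1.71×10⁻⁵ V.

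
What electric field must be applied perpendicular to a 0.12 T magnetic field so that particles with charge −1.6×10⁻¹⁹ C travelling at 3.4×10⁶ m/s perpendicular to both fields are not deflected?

For straight-line motion qE = qvB, so E = vB.
E = 3.4×10⁶ × 0.12 = 4.1×10⁵ V/m.

E = 4.1×10⁵ V/m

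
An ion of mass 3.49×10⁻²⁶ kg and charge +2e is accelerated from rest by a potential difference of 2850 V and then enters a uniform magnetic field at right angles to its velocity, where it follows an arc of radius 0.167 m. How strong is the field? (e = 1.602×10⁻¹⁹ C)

v = √(2|q|V/m) = √(2·3.204×10⁻¹⁹·2850/3.49×10⁻²⁶) ≈ 2.288×10⁵ m/s.
B = mv/(|q|r) = (3.49×10⁻²⁶)(2.288×10⁵)/((3.204×10⁻¹⁹)(0.167)) ≈ 0.149 T.

B ≈ 0.149 T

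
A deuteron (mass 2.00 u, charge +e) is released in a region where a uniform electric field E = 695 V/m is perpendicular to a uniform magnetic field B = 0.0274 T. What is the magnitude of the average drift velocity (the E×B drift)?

In crossed fields the guiding centre drifts at v_d = |E×B|/B² = E/B, independent of charge and mass.
v_d = 695/0.0274 = 2.54×10⁴ m/s.

v_d ≈ 2.54×10⁴ m/s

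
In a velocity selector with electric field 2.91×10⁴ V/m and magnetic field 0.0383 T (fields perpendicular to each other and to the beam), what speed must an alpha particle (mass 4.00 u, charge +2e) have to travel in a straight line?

v = 7.60×10⁵ m/s

For undeflected motion the electric and magnetic forces balance: qE = qvB.
v = E/B = 2.91×10⁴/0.0383 = 7.60×10⁵ m/s.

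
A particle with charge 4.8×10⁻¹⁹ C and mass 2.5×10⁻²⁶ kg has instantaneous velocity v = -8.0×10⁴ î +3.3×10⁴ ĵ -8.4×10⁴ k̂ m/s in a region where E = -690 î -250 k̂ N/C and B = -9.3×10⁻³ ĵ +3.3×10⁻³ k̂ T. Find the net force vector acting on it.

F ≈ (-6.54×10⁻¹⁶, 1.27×10⁻¹⁶, 2.37×10⁻¹⁶) N

v×B = (-672, 264, 744) N/C.
E + v×B = (-1360, 264, 494) N/C.
F = q(E + v×B) = (4.8×10⁻¹⁹ C)·(-1360, 264, 494) = (-6.54×10⁻¹⁶, 1.27×10⁻¹⁶, 2.37×10⁻¹⁶) N.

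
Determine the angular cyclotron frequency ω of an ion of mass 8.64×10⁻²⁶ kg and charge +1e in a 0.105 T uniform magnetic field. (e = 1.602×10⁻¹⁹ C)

ω = |q|B/m.
ω = (1.602×10⁻¹⁹)(0.105)/8.64×10⁻²⁶ ≈ 1.95×10⁵ rad/s.

ω ≈ 1.95×10⁵ rad/s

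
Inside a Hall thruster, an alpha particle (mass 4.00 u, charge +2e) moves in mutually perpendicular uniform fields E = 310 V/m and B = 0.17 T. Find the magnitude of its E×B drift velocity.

v_d ≈ 1800 m/s

The E×B drift speed is v_d = E/B.
v_d = 310/0.17 = 1800 m/s.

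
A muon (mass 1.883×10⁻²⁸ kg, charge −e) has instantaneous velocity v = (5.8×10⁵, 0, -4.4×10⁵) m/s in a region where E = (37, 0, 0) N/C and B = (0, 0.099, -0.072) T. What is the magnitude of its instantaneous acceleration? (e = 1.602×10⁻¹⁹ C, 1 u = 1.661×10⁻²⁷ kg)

v×B = (4.36×10⁴, 4.18×10⁴, 5.74×10⁴) N/C.
E + v×B = (4.36×10⁴, 4.18×10⁴, 5.74×10⁴) N/C.
F = q(E + v×B) = (−1.602×10⁻¹⁹ C)·(4.36×10⁴, 4.18×10⁴, 5.74×10⁴) = (-6.98×10⁻¹⁵, -6.69×10⁻¹⁵, -9.20×10⁻¹⁵) N.
|a| = |F|/m = 1.335×10⁻¹⁴/1.883×10⁻²⁸ ≈ 7.09×10¹³ m/s².

|a| ≈ 7.09×10¹³ m/s²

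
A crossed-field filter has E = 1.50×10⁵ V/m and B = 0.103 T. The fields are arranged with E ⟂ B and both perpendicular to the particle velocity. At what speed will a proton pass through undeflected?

Zero net Lorentz force requires |qE| = |q v×B|, i.e. E = vB.
v = E/B = 1.50×10⁵/0.103 = 1.46×10⁶ m/s.
The result is independent of the particle's charge and mass.

v = 1.46×10⁶ m/s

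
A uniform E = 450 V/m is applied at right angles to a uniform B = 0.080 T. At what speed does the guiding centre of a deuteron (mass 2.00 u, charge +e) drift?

The steady drift has the magnetic force balancing the electric force, so v_d = E/B.
v_d = 450/0.080 = 5600 m/s.

v_d ≈ 5600 m/s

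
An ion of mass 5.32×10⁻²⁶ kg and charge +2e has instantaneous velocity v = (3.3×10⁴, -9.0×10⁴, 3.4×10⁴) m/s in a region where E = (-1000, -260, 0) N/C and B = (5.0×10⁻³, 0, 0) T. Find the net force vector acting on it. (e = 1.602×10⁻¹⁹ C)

F ≈ (-3.20×10⁻¹⁶, -2.88×10⁻¹⁷, 1.44×10⁻¹⁶) N

v×B = (0, 170, 450) N/C.
E + v×B = (-1000, -90.0, 450) N/C.
F = q(E + v×B) = (3.204×10⁻¹⁹ C)·(-1000, -90.0, 450) = (-3.20×10⁻¹⁶, -2.88×10⁻¹⁷, 1.44×10⁻¹⁶) N.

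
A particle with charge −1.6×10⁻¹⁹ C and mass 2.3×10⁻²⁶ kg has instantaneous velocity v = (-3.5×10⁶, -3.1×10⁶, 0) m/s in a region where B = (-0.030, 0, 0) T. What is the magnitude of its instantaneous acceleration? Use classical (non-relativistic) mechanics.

|a| ≈ 6.47×10¹¹ m/s²

v×B = (0, 0, -9.30×10⁴) N/C.
F = q v×B = (−1.6×10⁻¹⁹ C)·(0, 0, -9.30×10⁴) = (0, 0, 1.49×10⁻¹⁴) N.
|a| = |F|/m = 1.488×10⁻¹⁴/2.3×10⁻²⁶ ≈ 6.47×10¹¹ m/s².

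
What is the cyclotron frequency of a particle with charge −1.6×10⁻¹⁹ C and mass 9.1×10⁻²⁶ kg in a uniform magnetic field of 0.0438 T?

f = |q|B/(2πm).
f = (1.6×10⁻¹⁹)(0.0438)/(2π·9.1×10⁻²⁶) ≈ 1.23×10⁴ Hz.

f ≈ 1.23×10⁴ Hz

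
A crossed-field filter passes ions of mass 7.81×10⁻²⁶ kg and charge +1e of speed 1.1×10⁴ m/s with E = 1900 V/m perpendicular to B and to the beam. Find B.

B = 0.17 T

Balance of forces in the selector: qE = qvB ⇒ B = E/v.
B = 1900/1.1×10⁴ = 0.17 T.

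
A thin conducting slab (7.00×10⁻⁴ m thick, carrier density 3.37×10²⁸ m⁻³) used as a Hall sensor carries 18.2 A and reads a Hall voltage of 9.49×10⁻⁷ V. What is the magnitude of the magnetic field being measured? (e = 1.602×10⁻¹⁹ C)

From V_H = IB/(n e t), B = V_H n e t / I.
B = (9.49×10⁻⁷)(3.37×10²⁸)(1.602×10⁻¹⁹)(7.00×10⁻⁴)/18.2 ≈ 0.197 T.

B ≈ 0.197 T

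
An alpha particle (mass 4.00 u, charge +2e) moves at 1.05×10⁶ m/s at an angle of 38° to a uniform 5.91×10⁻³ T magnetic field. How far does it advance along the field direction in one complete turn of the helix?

p ≈ 18.2 m

v∥ = v cosθ = 1.05×10⁶·cos38° ≈ 8.274×10⁵ m/s.
T = 2πm/(|q|B) = 2π(6.644×10⁻²⁷)/((3.204×10⁻¹⁹)(5.91×10⁻³)) ≈ 2.205×10⁻⁵ s.
pitch = v∥ T = (8.274×10⁵)(2.205×10⁻⁵) ≈ 18.2 m.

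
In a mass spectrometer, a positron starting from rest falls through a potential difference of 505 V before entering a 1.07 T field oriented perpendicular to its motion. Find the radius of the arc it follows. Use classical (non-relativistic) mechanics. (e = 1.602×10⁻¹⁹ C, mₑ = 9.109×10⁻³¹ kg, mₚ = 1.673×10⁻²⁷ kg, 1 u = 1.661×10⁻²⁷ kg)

Acceleration: |q|V = ½mv² ⇒ v = √(2|q|V/m) = √(2·1.602×10⁻¹⁹·505/9.109×10⁻³¹) ≈ 1.333×10⁷ m/s.
In the field: r = mv/(|q|B) = (9.109×10⁻³¹)(1.333×10⁷)/((1.602×10⁻¹⁹)(1.07)) ≈ 7.08×10⁻⁵ m.

r ≈ 7.08×10⁻⁵ m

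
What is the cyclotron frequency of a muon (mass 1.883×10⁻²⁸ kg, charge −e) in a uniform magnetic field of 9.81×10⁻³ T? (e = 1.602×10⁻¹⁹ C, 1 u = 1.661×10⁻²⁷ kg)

f ≈ 1.33×10⁶ Hz

f = |q|B/(2πm).
f = (1.602×10⁻¹⁹)(9.81×10⁻³)/(2π·1.883×10⁻²⁸) ≈ 1.33×10⁶ Hz.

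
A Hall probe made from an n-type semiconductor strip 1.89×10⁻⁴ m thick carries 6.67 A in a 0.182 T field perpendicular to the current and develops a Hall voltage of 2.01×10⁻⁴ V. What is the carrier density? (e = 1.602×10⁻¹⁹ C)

From V_H = IB/(n e t), n = IB/(V_H e t).
n = (6.67)(0.182)/((2.01×10⁻⁴)(1.602×10⁻¹⁹)(1.89×10⁻⁴)) ≈ 1.99×10²⁶ m⁻³.

n ≈ 1.99×10²⁶ m⁻³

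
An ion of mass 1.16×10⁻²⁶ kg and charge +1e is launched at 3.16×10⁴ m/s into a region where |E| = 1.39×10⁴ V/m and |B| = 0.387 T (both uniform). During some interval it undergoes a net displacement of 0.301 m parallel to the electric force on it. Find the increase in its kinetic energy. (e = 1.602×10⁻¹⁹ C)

The magnetic force is always ⟂ v and does no work; only the electric force changes KE.
ΔKE = F_E · d = |q|E d = (1.602×10⁻¹⁹)(1.39×10⁴)(0.301) ≈ 6.70×10⁻¹⁶ J.

ΔKE ≈ 6.70×10⁻¹⁶ J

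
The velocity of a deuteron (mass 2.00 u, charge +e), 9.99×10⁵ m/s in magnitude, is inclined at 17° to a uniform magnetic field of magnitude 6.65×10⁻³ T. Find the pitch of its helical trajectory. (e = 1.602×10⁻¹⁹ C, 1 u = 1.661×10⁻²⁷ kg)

p ≈ 18.7 m

v∥ = v cosθ = 9.99×10⁵·cos17° ≈ 9.553×10⁵ m/s.
T = 2πm/(|q|B) = 2π(3.322×10⁻²⁷)/((1.602×10⁻¹⁹)(6.65×10⁻³)) ≈ 1.959×10⁻⁵ s.
pitch = v∥ T = (9.553×10⁵)(1.959×10⁻⁵) ≈ 18.7 m.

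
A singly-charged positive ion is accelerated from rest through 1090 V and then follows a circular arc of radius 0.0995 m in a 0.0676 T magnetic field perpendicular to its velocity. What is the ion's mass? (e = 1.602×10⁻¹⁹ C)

m ≈ 3.32×10⁻²⁷ kg

Combine |q|V = ½mv² and r = mv/(|q|B): eliminate v to get m = qB²r²/(2V).
m = (1.602×10⁻¹⁹)(0.0676)²(0.0995)²/(2·1090) ≈ 3.32×10⁻²⁷ kg.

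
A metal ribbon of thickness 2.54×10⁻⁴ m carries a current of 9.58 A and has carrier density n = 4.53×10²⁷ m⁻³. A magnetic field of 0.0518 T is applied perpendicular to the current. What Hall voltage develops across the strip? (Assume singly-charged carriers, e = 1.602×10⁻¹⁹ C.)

V_H = IB/(n e t).
V_H = (9.58)(0.0518)/((4.53×10²⁷)(1.602×10⁻¹⁹)(2.54×10⁻⁴)) ≈ 2.69×10⁻⁶ V.

V_H ≈ 2.69×10⁻⁶ V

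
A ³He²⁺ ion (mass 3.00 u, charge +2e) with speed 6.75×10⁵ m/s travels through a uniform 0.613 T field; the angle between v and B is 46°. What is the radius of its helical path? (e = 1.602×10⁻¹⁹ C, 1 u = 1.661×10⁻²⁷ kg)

r ≈ 0.0123 m

v⊥ = v sinθ = 6.75×10⁵·sin46° ≈ 4.856×10⁵ m/s.
r = m v⊥/(|q|B) = (4.983×10⁻²⁷)(4.856×10⁵)/((3.204×10⁻¹⁹)(0.613)) ≈ 0.0123 m.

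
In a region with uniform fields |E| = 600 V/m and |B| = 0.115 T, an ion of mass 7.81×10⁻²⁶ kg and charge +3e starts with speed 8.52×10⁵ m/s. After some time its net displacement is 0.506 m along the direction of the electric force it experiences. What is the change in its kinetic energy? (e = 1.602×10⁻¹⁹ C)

The magnetic force is always ⟂ v and does no work; only the electric force changes KE.
ΔKE = F_E · d = |q|E d = (4.806×10⁻¹⁹)(600)(0.506) ≈ 1.46×10⁻¹⁶ J.

ΔKE ≈ 1.46×10⁻¹⁶ J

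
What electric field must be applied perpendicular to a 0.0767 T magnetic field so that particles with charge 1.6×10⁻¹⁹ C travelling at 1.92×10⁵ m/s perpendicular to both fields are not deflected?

E = 1.47×10⁴ V/m

For straight-line motion qE = qvB, so E = vB.
E = 1.92×10⁵ × 0.0767 = 1.47×10⁴ V/m.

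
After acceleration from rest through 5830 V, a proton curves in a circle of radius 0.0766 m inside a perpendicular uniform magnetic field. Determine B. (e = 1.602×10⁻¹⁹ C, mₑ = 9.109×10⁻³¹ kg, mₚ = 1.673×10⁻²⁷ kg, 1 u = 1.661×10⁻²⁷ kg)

v = √(2|q|V/m) = √(2·1.602×10⁻¹⁹·5830/1.673×10⁻²⁷) ≈ 1.057×10⁶ m/s.
B = mv/(|q|r) = (1.673×10⁻²⁷)(1.057×10⁶)/((1.602×10⁻¹⁹)(0.0766)) ≈ 0.144 T.

B ≈ 0.144 T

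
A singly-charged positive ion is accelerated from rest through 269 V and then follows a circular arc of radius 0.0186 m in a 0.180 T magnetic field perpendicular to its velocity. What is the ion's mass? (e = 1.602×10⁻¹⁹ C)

m ≈ 3.34×10⁻²⁷ kg

Combine |q|V = ½mv² and r = mv/(|q|B): eliminate v to get m = qB²r²/(2V).
m = (1.602×10⁻¹⁹)(0.180)²(0.0186)²/(2·269) ≈ 3.34×10⁻²⁷ kg.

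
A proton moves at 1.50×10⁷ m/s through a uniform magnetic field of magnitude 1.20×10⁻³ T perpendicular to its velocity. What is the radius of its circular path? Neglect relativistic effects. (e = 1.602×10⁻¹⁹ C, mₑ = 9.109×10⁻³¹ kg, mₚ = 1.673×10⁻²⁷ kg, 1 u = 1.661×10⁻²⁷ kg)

r ≈ 131 m

The magnetic force provides the centripetal force: |q|vB = mv²/r.
r = mv/(|q|B) = (1.673×10⁻²⁷)(1.50×10⁷)/((1.602×10⁻¹⁹)(1.20×10⁻³)) ≈ 131 m.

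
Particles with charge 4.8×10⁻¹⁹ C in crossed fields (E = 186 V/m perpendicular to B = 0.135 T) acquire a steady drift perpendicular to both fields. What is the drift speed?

v_d ≈ 1380 m/s

The E×B drift speed is v_d = E/B.
v_d = 186/0.135 = 1380 m/s.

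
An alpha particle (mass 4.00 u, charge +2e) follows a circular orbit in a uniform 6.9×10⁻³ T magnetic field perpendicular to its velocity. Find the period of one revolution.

T ≈ 1.9×10⁻⁵ s

The cyclotron period depends only on m, q, B: T = 2πm/(|q|B).
T = 2π(6.644×10⁻²⁷)/((3.204×10⁻¹⁹)(6.9×10⁻³)) ≈ 1.9×10⁻⁵ s.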